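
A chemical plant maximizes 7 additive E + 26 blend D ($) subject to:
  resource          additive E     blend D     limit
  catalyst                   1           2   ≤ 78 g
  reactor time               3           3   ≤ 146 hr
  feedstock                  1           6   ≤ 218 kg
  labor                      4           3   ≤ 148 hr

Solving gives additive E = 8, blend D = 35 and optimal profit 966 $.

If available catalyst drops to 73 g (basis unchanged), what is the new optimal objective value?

Binding: catalyst and feedstock. Non-binding: reactor time (17 unused), labor (11 unused).
Slack constraints have shadow price 0 (complementary slackness).
From A_Bᵀ y = c: 1·y_catalyst + 1·y_feedstock = 7; 2·y_catalyst + 6·y_feedstock = 26.
Solving: y_catalyst = 4, y_feedstock = 3.
Δz = y_catalyst·Δb = 4 × (-5) = -20, so new z* = 966 − 20 = 946.

946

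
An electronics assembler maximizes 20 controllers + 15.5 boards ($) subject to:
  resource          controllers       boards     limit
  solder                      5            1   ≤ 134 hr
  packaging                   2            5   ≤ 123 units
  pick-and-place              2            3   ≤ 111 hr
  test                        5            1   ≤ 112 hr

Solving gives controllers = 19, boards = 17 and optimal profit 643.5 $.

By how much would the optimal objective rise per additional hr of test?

Check each constraint at x*: solder 112/134 (slack 22); packaging 123/123 (tight); pick-and-place 89/111 (slack 22); test 112/112 (tight).
Since solder, pick-and-place are not tight, their duals are 0.
The binding rows give the dual system: 2·y_packaging + 5·y_test = 20 and 5·y_packaging + 1·y_test = 15.5.
→ y_packaging = 2.5 and y_test = 3.
Shadow price of test = 3.

3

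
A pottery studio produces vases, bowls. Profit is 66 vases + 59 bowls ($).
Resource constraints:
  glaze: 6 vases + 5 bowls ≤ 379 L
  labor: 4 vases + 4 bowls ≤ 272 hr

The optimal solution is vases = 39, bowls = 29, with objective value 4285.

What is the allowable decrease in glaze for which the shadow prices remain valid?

Binding constraints: glaze, labor. The basis is B = [[6,5],[4,4]] with det 4.
Per unit decrease in glaze, x* moves by d = (-1, 1).
The basis stays optimal until vases reaches 0; allowable decrease = 39 L.

39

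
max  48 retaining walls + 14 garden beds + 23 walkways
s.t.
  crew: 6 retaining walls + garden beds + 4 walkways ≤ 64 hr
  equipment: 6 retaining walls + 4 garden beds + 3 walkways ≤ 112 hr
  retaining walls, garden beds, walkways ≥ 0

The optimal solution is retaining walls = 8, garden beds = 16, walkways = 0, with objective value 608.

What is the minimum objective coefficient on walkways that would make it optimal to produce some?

Both crew and equipment are binding at x*.
From A_Bᵀ y = c: 6·y_crew + 6·y_equipment = 48; 1·y_crew + 4·y_equipment = 14.
Solving: y_crew = 6, y_equipment = 2.
walkways enters the basis when its profit ≥ yᵀa₃ = 6·4 + 2·3 = 30.

30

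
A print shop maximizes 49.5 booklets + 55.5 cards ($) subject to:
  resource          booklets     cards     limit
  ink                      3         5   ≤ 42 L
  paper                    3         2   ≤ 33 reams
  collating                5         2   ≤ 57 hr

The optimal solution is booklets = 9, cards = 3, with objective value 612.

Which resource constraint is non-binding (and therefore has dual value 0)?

collating

ink: 42/42 (binding)
paper: 33/33 (binding)
collating: 51/57 (slack 6)
By complementary slackness, a constraint with positive slack has shadow price 0 → collating.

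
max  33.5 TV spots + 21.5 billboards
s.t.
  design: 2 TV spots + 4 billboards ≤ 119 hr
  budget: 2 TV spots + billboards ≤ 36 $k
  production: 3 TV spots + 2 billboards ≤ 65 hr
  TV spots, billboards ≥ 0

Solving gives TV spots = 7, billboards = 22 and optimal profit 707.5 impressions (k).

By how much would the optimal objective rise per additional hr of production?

Check each constraint at x*: design 102/119 (slack 17); budget 36/36 (tight); production 65/65 (tight).
By complementary slackness, y = 0 for the non-binding constraint.
From A_Bᵀ y = c: 2·y_budget + 3·y_production = 33.5; 1·y_budget + 2·y_production = 21.5.
Solving: y_budget = 2.5, y_production = 9.5.
Shadow price of production = 9.5.

9.5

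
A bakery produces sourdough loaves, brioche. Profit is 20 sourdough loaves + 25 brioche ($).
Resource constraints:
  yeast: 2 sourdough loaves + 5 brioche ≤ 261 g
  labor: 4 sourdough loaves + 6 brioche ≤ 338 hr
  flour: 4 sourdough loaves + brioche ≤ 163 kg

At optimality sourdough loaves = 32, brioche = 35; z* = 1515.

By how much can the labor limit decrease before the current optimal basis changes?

175

Binding constraints: labor, flour. The basis is B = [[4,6],[4,1]] with det -20.
Per unit decrease in labor, x* moves by d = (0.05, -0.2).
The basis stays optimal until brioche reaches 0; allowable decrease = 175 hr.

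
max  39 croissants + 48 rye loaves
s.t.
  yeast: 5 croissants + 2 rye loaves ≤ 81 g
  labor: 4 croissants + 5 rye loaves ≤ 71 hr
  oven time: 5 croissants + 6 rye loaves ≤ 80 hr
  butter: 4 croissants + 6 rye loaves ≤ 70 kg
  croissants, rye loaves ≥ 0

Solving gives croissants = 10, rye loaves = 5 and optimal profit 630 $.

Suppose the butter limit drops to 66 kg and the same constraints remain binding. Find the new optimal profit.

Check each constraint at x*: yeast 60/81 (slack 21); labor 65/71 (slack 6); oven time 80/80 (tight); butter 70/70 (tight).
By complementary slackness, y = 0 for the non-binding constraints.
The binding rows give the dual system: 5·y_oven time + 4·y_butter = 39 and 6·y_oven time + 6·y_butter = 48.
Solving: y_oven time = 7, y_butter = 1.
Δz = y_butter·Δb = 1 × (-4) = -4, so new z* = 630 − 4 = 626.

626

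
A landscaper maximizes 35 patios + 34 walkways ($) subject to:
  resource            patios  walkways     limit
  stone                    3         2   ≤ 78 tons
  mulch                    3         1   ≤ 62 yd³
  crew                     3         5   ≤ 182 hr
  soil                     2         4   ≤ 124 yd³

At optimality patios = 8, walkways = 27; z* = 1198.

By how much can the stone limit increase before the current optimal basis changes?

8.8

Binding constraints: stone, soil. The basis is B = [[3,2],[2,4]] with det 8.
Per unit increase in stone, x* moves by d = (0.5, -0.25).
The basis stays optimal until mulch becomes binding; allowable increase = 8.8 tons.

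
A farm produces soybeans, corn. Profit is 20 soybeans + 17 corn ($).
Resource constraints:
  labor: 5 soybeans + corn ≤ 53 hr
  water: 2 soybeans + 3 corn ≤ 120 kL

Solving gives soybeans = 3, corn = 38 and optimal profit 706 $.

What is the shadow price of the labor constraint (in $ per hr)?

Check each constraint at x*: labor 53/53 (tight); water 120/120 (tight).
The binding rows give the dual system: 5·y_labor + 2·y_water = 20 and 1·y_labor + 3·y_water = 17.
This yields shadow prices y_labor = 2, y_water = 5.
Shadow price of labor = 2.

2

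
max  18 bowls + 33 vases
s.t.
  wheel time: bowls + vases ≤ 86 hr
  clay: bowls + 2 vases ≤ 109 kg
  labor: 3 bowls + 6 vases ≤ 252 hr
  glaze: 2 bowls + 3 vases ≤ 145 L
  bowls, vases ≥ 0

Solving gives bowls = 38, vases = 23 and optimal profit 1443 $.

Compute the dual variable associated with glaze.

3

Binding: labor and glaze. Non-binding: wheel time (25 unused), clay (25 unused).
By complementary slackness, y = 0 for the non-binding constraints.
Dual feasibility on the basic columns requires 3·y_labor + 2·y_glaze = 18, 6·y_labor + 3·y_glaze = 33.
Solving: y_labor = 4, y_glaze = 3.
Shadow price of glaze = 3.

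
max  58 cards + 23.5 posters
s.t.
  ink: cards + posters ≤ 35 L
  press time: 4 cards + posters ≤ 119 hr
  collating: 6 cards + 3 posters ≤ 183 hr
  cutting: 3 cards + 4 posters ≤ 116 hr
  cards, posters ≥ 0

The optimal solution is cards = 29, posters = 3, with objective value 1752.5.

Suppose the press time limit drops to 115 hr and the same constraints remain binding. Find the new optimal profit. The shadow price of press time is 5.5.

Δb = -4, so new z* = 1752.5 + (5.5)·(-4) = 1752.5 − 22 = 1730.5.

1730.5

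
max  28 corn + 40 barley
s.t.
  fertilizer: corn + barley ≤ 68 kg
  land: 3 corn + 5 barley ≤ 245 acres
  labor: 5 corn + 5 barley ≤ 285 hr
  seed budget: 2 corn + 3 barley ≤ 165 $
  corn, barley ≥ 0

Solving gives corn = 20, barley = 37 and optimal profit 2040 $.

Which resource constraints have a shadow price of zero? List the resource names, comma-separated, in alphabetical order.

fertilizer, seed budget

fertilizer: 57/68 (slack 11)
land: 245/245 (binding)
labor: 285/285 (binding)
seed budget: 151/165 (slack 14)
By complementary slackness, a constraint with positive slack has shadow price 0 → fertilizer, seed budget.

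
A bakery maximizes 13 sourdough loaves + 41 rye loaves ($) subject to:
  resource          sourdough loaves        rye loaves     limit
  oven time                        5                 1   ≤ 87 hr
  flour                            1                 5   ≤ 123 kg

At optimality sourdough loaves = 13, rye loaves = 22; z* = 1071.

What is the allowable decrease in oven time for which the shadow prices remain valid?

Binding constraints: oven time, flour. The basis is B = [[5,1],[1,5]] with det 24.
Per unit decrease in oven time, x* moves by d = (-0.2083, 0.0417).
The basis stays optimal until sourdough loaves reaches 0; allowable decrease = 62.4 hr.

62.4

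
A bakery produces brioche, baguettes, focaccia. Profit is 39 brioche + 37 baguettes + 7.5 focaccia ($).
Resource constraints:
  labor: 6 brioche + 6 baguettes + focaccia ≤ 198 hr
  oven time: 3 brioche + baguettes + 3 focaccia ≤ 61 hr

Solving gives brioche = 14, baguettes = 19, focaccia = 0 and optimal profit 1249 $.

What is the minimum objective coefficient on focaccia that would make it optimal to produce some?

9

At the optimum: labor uses 198 of 198 (binding); oven time uses 61 of 61 (binding).
From A_Bᵀ y = c: 6·y_labor + 3·y_oven time = 39; 6·y_labor + 1·y_oven time = 37.
→ y_labor = 6 and y_oven time = 1.
focaccia enters the basis when its profit ≥ yᵀa₃ = 6·1 + 1·3 = 9.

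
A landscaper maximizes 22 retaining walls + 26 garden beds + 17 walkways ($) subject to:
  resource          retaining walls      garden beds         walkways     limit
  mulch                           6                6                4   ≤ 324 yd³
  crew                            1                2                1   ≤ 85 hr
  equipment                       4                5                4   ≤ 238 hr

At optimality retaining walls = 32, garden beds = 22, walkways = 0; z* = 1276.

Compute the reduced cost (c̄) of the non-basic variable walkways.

Binding: mulch and equipment. Non-binding: crew (9 unused).
Slack constraints have shadow price 0 (complementary slackness).
From A_Bᵀ y = c: 6·y_mulch + 4·y_equipment = 22; 6·y_mulch + 5·y_equipment = 26.
Solving: y_mulch = 1, y_equipment = 4.
Reduced cost of walkways: c₃ − yᵀa₃ = 17 − (1·4 + 4·4) = 17 − 20 = -3.

-3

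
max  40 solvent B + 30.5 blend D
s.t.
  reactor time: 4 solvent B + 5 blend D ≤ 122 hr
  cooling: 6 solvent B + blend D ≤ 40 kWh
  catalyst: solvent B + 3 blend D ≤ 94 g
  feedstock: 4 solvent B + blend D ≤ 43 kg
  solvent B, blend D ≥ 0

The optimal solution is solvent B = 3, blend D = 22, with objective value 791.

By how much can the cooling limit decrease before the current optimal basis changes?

15.6

Binding constraints: reactor time, cooling. The basis is B = [[4,5],[6,1]] with det -26.
Per unit decrease in cooling, x* moves by d = (-0.1923, 0.1538).
The basis stays optimal until solvent B reaches 0; allowable decrease = 15.6 kWh.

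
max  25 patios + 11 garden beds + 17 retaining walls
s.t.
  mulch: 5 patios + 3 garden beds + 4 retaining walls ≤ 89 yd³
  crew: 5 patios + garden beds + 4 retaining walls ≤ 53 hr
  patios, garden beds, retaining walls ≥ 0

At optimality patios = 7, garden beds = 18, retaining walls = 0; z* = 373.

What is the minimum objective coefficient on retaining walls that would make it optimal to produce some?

20

Check each constraint at x*: mulch 89/89 (tight); crew 53/53 (tight).
The binding rows give the dual system: 5·y_mulch + 5·y_crew = 25 and 3·y_mulch + 1·y_crew = 11.
→ y_mulch = 3 and y_crew = 2.
retaining walls enters the basis when its profit ≥ yᵀa₃ = 3·4 + 2·4 = 20.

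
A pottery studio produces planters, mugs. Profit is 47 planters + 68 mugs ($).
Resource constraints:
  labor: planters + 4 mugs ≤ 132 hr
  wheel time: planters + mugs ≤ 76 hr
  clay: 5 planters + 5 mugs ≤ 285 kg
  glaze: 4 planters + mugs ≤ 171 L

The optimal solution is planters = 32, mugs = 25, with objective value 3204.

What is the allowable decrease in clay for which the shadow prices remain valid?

Binding constraints: labor, clay. The basis is B = [[1,4],[5,5]] with det -15.
Per unit decrease in clay, x* moves by d = (-0.2667, 0.0667).
The basis stays optimal until planters reaches 0; allowable decrease = 120 kg.

120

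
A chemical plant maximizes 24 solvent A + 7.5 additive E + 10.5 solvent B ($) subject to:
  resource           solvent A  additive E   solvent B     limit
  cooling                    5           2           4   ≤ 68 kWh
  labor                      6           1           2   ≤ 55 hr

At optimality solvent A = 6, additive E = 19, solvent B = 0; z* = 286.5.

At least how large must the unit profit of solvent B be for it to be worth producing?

At the optimum: cooling uses 68 of 68 (binding); labor uses 55 of 55 (binding).
Dual feasibility on the basic columns requires 5·y_cooling + 6·y_labor = 24, 2·y_cooling + 1·y_labor = 7.5.
→ y_cooling = 3 and y_labor = 1.5.
solvent B enters the basis when its profit ≥ yᵀa₃ = 3·4 + 1.5·2 = 15.

15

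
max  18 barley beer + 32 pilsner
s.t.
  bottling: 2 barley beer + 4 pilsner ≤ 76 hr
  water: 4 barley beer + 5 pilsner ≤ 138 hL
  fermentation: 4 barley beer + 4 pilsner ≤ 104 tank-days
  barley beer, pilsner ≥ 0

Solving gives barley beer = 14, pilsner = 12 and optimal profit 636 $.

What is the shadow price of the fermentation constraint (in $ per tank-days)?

1

Binding: bottling and fermentation. Non-binding: water (22 unused).
By complementary slackness, y = 0 for the non-binding constraint.
The binding rows give the dual system: 2·y_bottling + 4·y_fermentation = 18 and 4·y_bottling + 4·y_fermentation = 32.
Solving: y_bottling = 7, y_fermentation = 1.
Shadow price of fermentation = 1.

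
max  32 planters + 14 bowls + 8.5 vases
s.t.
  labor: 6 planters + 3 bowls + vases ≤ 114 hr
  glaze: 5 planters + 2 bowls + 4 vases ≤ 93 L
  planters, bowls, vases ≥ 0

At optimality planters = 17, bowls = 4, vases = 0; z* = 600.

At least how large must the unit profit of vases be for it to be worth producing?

18

At the optimum: labor uses 114 of 114 (binding); glaze uses 93 of 93 (binding).
Dual feasibility on the basic columns requires 6·y_labor + 5·y_glaze = 32, 3·y_labor + 2·y_glaze = 14.
Solving: y_labor = 2, y_glaze = 4.
vases enters the basis when its profit ≥ yᵀa₃ = 2·1 + 4·4 = 18.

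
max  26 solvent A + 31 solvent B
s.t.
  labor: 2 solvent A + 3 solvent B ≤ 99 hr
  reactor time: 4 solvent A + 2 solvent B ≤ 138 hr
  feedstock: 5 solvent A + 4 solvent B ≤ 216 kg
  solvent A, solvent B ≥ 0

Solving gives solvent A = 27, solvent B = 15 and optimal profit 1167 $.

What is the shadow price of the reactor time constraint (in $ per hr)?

At the optimum: labor uses 99 of 99 (binding); reactor time uses 138 of 138 (binding); feedstock uses 195 of 216 (slack = 21).
Slack constraints have shadow price 0 (complementary slackness).
The binding rows give the dual system: 2·y_labor + 4·y_reactor time = 26 and 3·y_labor + 2·y_reactor time = 31.
Solving: y_labor = 9, y_reactor time = 2.
Shadow price of reactor time = 2.

2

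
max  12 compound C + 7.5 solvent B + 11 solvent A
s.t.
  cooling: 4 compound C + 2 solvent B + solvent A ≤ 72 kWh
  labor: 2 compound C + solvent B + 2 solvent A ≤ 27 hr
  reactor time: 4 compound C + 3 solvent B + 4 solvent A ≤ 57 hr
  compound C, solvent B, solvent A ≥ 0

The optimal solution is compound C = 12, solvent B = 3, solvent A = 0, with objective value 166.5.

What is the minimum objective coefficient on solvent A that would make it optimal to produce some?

At the optimum: cooling uses 54 of 72 (slack = 18); labor uses 27 of 27 (binding); reactor time uses 57 of 57 (binding).
Slack constraints have shadow price 0 (complementary slackness).
Dual feasibility on the basic columns requires 2·y_labor + 4·y_reactor time = 12, 1·y_labor + 3·y_reactor time = 7.5.
Solving: y_labor = 3, y_reactor time = 1.5.
solvent A enters the basis when its profit ≥ yᵀa₃ = 3·2 + 1.5·4 = 12.

12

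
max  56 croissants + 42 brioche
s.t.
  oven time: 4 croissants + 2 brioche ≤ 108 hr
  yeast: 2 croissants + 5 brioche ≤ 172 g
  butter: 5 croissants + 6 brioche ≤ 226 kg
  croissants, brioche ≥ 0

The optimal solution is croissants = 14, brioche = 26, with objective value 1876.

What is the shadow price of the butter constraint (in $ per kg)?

Check each constraint at x*: oven time 108/108 (tight); yeast 158/172 (slack 14); butter 226/226 (tight).
Slack constraints have shadow price 0 (complementary slackness).
The binding rows give the dual system: 4·y_oven time + 5·y_butter = 56 and 2·y_oven time + 6·y_butter = 42.
Solving: y_oven time = 9, y_butter = 4.
Shadow price of butter = 4.

4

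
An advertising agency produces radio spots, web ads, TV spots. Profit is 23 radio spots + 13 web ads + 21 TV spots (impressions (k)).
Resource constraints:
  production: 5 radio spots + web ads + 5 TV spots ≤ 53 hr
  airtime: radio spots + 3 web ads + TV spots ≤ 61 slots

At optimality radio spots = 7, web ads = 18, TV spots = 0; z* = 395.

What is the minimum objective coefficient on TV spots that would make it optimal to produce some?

23

Both production and airtime are binding at x*.
The binding rows give the dual system: 5·y_production + 1·y_airtime = 23 and 1·y_production + 3·y_airtime = 13.
Solving: y_production = 4, y_airtime = 3.
TV spots enters the basis when its profit ≥ yᵀa₃ = 4·5 + 3·1 = 23.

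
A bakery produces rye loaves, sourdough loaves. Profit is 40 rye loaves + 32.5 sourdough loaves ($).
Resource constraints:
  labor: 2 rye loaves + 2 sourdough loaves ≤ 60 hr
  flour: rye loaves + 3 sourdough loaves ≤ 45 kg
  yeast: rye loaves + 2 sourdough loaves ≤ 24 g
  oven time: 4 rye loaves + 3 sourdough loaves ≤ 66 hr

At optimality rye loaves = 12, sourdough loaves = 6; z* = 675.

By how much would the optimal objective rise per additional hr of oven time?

Check each constraint at x*: labor 36/60 (slack 24); flour 30/45 (slack 15); yeast 24/24 (tight); oven time 66/66 (tight).
Slack constraints have shadow price 0 (complementary slackness).
Dual feasibility on the basic columns requires 1·y_yeast + 4·y_oven time = 40, 2·y_yeast + 3·y_oven time = 32.5.
This yields shadow prices y_yeast = 2, y_oven time = 9.5.
Shadow price of oven time = 9.5.

9.5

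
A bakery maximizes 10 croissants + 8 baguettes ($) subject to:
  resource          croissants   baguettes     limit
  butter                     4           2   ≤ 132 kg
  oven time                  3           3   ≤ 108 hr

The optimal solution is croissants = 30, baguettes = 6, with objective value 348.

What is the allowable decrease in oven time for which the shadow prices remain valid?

Binding constraints: butter, oven time. The basis is B = [[4,2],[3,3]] with det 6.
Per unit decrease in oven time, x* moves by d = (0.3333, -0.6667).
The basis stays optimal until baguettes reaches 0; allowable decrease = 9 hr.

9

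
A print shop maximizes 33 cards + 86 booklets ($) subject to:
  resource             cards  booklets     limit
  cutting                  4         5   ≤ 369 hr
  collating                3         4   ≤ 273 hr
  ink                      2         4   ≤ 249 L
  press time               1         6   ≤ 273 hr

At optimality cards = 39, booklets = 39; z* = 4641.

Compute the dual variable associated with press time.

Check each constraint at x*: cutting 351/369 (slack 18); collating 273/273 (tight); ink 234/249 (slack 15); press time 273/273 (tight).
Since cutting, ink are not tight, their duals are 0.
The binding rows give the dual system: 3·y_collating + 1·y_press time = 33 and 4·y_collating + 6·y_press time = 86.
→ y_collating = 8 and y_press time = 9.
Shadow price of press time = 9.

9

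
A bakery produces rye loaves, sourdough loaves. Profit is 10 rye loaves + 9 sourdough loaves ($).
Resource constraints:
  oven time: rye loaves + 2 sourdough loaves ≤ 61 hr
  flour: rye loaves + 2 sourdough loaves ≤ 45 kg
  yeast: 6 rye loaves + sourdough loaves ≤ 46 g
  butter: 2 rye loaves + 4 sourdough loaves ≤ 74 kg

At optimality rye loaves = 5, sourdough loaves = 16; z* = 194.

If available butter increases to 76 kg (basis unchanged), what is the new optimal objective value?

At the optimum: oven time uses 37 of 61 (slack = 24); flour uses 37 of 45 (slack = 8); yeast uses 46 of 46 (binding); butter uses 74 of 74 (binding).
By complementary slackness, y = 0 for the non-binding constraints.
From A_Bᵀ y = c: 6·y_yeast + 2·y_butter = 10; 1·y_yeast + 4·y_butter = 9.
→ y_yeast = 1 and y_butter = 2.
Δz = y_butter·Δb = 2 × (2) = 4, so new z* = 194 + 4 = 198.

198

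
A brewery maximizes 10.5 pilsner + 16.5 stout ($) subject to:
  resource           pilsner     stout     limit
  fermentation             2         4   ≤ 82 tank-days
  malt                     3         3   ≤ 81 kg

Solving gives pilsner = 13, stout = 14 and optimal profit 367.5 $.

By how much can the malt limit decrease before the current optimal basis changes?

19.5

Binding constraints: fermentation, malt. The basis is B = [[2,4],[3,3]] with det -6.
Per unit decrease in malt, x* moves by d = (-0.6667, 0.3333).
The basis stays optimal until pilsner reaches 0; allowable decrease = 19.5 kg.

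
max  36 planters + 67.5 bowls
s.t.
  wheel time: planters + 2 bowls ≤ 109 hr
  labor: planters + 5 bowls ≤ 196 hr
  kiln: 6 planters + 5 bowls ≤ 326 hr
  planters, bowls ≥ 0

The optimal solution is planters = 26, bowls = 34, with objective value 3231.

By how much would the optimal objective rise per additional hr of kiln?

4.5

Check each constraint at x*: wheel time 94/109 (slack 15); labor 196/196 (tight); kiln 326/326 (tight).
Slack constraints have shadow price 0 (complementary slackness).
From A_Bᵀ y = c: 1·y_labor + 6·y_kiln = 36; 5·y_labor + 5·y_kiln = 67.5.
Solving: y_labor = 9, y_kiln = 4.5.
Shadow price of kiln = 4.5.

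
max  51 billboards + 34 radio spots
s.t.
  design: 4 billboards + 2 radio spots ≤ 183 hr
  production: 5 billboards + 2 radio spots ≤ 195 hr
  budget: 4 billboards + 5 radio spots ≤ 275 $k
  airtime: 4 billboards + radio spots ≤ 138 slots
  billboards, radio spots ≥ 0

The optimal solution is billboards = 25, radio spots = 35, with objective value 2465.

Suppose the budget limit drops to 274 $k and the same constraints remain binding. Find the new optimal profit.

2461

At the optimum: design uses 170 of 183 (slack = 13); production uses 195 of 195 (binding); budget uses 275 of 275 (binding); airtime uses 135 of 138 (slack = 3).
Since design, airtime are not tight, their duals are 0.
From A_Bᵀ y = c: 5·y_production + 4·y_budget = 51; 2·y_production + 5·y_budget = 34.
Solving: y_production = 7, y_budget = 4.
Δz = y_budget·Δb = 4 × (-1) = -4, so new z* = 2465 − 4 = 2461.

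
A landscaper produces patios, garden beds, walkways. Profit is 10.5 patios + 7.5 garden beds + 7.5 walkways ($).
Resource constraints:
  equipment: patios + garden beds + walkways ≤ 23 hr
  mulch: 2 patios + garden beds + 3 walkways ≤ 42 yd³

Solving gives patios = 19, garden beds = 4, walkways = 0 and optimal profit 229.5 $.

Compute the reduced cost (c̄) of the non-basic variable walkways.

Both equipment and mulch are binding at x*.
From A_Bᵀ y = c: 1·y_equipment + 2·y_mulch = 10.5; 1·y_equipment + 1·y_mulch = 7.5.
→ y_equipment = 4.5 and y_mulch = 3.
Reduced cost of walkways: c₃ − yᵀa₃ = 7.5 − (4.5·1 + 3·3) = 7.5 − 13.5 = -6.

-6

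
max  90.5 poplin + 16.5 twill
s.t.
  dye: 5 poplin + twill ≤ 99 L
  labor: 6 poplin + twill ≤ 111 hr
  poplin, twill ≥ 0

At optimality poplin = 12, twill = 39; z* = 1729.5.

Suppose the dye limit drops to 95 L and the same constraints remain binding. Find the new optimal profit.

Both dye and labor are binding at x*.
Dual feasibility on the basic columns requires 5·y_dye + 6·y_labor = 90.5, 1·y_dye + 1·y_labor = 16.5.
Solving: y_dye = 8.5, y_labor = 8.
Δz = y_dye·Δb = 8.5 × (-4) = -34, so new z* = 1729.5 − 34 = 1695.5.

1695.5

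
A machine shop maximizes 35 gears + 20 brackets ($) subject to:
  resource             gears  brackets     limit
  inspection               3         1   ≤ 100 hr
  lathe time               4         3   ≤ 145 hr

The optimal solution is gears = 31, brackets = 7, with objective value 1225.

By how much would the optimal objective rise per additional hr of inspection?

Check each constraint at x*: inspection 100/100 (tight); lathe time 145/145 (tight).
Dual feasibility on the basic columns requires 3·y_inspection + 4·y_lathe time = 35, 1·y_inspection + 3·y_lathe time = 20.
Solving: y_inspection = 5, y_lathe time = 5.
Shadow price of inspection = 5.

5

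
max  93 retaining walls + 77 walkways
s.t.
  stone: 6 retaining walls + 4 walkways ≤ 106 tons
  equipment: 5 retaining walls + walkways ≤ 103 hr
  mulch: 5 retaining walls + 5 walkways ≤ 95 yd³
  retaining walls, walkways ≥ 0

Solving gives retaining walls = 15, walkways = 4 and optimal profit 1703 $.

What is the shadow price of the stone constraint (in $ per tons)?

8

Binding: stone and mulch. Non-binding: equipment (24 unused).
By complementary slackness, y = 0 for the non-binding constraint.
The binding rows give the dual system: 6·y_stone + 5·y_mulch = 93 and 4·y_stone + 5·y_mulch = 77.
Solving: y_stone = 8, y_mulch = 9.
Shadow price of stone = 8.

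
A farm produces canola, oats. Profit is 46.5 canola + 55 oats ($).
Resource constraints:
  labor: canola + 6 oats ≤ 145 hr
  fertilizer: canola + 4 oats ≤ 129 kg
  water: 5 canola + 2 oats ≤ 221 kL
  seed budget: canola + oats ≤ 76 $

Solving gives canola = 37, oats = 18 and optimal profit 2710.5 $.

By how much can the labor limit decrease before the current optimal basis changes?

Binding constraints: labor, water. The basis is B = [[1,6],[5,2]] with det -28.
Per unit decrease in labor, x* moves by d = (0.0714, -0.1786).
The basis stays optimal until oats reaches 0; allowable decrease = 100.8 hr.

100.8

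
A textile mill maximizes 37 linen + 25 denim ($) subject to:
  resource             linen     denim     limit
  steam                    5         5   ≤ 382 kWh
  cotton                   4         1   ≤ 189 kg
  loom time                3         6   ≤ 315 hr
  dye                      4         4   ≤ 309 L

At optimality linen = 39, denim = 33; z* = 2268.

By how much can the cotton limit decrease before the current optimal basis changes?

Binding constraints: cotton, loom time. The basis is B = [[4,1],[3,6]] with det 21.
Per unit decrease in cotton, x* moves by d = (-0.2857, 0.1429).
The basis stays optimal until linen reaches 0; allowable decrease = 136.5 kg.

136.5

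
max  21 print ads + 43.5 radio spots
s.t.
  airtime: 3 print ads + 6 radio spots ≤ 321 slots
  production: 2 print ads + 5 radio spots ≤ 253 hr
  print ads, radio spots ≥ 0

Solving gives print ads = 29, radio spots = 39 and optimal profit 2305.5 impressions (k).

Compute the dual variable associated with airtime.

6

At the optimum: airtime uses 321 of 321 (binding); production uses 253 of 253 (binding).
The binding rows give the dual system: 3·y_airtime + 2·y_production = 21 and 6·y_airtime + 5·y_production = 43.5.
Solving: y_airtime = 6, y_production = 1.5.
Shadow price of airtime = 6.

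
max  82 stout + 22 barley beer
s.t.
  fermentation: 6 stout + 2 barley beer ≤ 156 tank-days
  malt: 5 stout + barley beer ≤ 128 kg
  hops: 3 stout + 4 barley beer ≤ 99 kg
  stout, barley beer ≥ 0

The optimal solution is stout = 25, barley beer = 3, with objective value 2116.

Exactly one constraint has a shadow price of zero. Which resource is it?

fermentation: 156/156 (binding)
malt: 128/128 (binding)
hops: 87/99 (slack 12)
By complementary slackness, a constraint with positive slack has shadow price 0 → hops.

hops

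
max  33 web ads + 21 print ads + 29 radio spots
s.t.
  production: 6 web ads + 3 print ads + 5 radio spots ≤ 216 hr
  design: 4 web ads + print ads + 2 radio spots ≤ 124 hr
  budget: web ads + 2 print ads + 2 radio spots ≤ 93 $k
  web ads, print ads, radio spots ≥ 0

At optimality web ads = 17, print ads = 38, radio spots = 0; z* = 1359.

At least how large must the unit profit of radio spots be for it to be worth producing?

Binding: production and budget. Non-binding: design (18 unused).
By complementary slackness, y = 0 for the non-binding constraint.
From A_Bᵀ y = c: 6·y_production + 1·y_budget = 33; 3·y_production + 2·y_budget = 21.
→ y_production = 5 and y_budget = 3.
radio spots enters the basis when its profit ≥ yᵀa₃ = 5·5 + 3·2 = 31.

31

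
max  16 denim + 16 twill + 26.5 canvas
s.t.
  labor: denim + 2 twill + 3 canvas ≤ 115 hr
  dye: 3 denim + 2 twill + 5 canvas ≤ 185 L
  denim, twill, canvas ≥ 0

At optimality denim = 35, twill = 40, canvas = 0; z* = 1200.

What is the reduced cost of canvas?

-5.5

At the optimum: labor uses 115 of 115 (binding); dye uses 185 of 185 (binding).
From A_Bᵀ y = c: 1·y_labor + 3·y_dye = 16; 2·y_labor + 2·y_dye = 16.
→ y_labor = 4 and y_dye = 4.
Reduced cost of canvas: c₃ − yᵀa₃ = 26.5 − (4·3 + 4·5) = 26.5 − 32 = -5.5.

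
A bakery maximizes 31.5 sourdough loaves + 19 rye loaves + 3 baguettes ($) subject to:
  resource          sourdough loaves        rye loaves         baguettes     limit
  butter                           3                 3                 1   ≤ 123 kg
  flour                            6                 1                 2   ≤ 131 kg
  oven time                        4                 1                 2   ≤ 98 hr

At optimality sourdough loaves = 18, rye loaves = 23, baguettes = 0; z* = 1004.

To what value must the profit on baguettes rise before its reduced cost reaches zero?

At the optimum: butter uses 123 of 123 (binding); flour uses 131 of 131 (binding); oven time uses 95 of 98 (slack = 3).
Slack constraints have shadow price 0 (complementary slackness).
From A_Bᵀ y = c: 3·y_butter + 6·y_flour = 31.5; 3·y_butter + 1·y_flour = 19.
Solving: y_butter = 5.5, y_flour = 2.5.
baguettes enters the basis when its profit ≥ yᵀa₃ = 5.5·1 + 2.5·2 = 10.5.

10.5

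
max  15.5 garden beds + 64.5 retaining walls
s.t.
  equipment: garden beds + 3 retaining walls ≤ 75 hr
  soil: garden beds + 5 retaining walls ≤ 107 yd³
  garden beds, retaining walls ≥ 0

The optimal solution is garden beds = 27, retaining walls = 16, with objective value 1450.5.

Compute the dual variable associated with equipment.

At the optimum: equipment uses 75 of 75 (binding); soil uses 107 of 107 (binding).
Dual feasibility on the basic columns requires 1·y_equipment + 1·y_soil = 15.5, 3·y_equipment + 5·y_soil = 64.5.
This yields shadow prices y_equipment = 6.5, y_soil = 9.
Shadow price of equipment = 6.5.

6.5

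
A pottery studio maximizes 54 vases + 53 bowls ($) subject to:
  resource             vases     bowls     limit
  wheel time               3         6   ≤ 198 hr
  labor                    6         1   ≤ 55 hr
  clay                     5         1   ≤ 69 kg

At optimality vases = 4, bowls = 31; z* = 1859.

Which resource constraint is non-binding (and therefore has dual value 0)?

wheel time: 198/198 (binding)
labor: 55/55 (binding)
clay: 51/69 (slack 18)
By complementary slackness, a constraint with positive slack has shadow price 0 → clay.

clay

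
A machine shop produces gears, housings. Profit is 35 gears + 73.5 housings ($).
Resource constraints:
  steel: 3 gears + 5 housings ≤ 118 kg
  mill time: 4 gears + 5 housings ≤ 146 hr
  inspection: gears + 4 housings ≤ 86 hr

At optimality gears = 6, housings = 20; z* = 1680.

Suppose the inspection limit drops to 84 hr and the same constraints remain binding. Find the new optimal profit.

1667

Binding: steel and inspection. Non-binding: mill time (22 unused).
By complementary slackness, y = 0 for the non-binding constraint.
Dual feasibility on the basic columns requires 3·y_steel + 1·y_inspection = 35, 5·y_steel + 4·y_inspection = 73.5.
→ y_steel = 9.5 and y_inspection = 6.5.
Δz = y_inspection·Δb = 6.5 × (-2) = -13, so new z* = 1680 − 13 = 1667.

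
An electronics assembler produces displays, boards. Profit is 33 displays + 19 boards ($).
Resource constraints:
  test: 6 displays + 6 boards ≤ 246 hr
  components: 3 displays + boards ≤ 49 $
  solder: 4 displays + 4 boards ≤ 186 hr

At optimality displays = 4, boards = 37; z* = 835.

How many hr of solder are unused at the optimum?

22

solder used = 4·4 + 4·37 = 164; slack = 186 − 164 = 22.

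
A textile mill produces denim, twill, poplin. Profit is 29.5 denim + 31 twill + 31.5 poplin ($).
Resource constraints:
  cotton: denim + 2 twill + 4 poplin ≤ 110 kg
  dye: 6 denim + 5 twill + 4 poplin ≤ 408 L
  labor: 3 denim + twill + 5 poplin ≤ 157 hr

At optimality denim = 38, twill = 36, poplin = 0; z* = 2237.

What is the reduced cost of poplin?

-6.5

At the optimum: cotton uses 110 of 110 (binding); dye uses 408 of 408 (binding); labor uses 150 of 157 (slack = 7).
Slack constraints have shadow price 0 (complementary slackness).
From A_Bᵀ y = c: 1·y_cotton + 6·y_dye = 29.5; 2·y_cotton + 5·y_dye = 31.
This yields shadow prices y_cotton = 5.5, y_dye = 4.
Reduced cost of poplin: c₃ − yᵀa₃ = 31.5 − (5.5·4 + 4·4) = 31.5 − 38 = -6.5.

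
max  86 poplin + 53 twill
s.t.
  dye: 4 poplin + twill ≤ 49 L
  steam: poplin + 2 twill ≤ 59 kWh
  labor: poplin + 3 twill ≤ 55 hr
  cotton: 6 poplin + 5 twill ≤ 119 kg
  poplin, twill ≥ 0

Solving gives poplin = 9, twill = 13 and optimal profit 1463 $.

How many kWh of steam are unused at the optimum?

steam used = 1·9 + 2·13 = 35; slack = 59 − 35 = 24.

24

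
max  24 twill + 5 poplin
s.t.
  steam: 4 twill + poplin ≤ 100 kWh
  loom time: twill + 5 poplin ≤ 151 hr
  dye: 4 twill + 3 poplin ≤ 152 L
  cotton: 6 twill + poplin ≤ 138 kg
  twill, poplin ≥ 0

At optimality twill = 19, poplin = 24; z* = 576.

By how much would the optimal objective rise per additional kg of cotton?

2

Binding: steam and cotton. Non-binding: loom time (12 unused), dye (4 unused).
Slack constraints have shadow price 0 (complementary slackness).
The binding rows give the dual system: 4·y_steam + 6·y_cotton = 24 and 1·y_steam + 1·y_cotton = 5.
→ y_steam = 3 and y_cotton = 2.
Shadow price of cotton = 2.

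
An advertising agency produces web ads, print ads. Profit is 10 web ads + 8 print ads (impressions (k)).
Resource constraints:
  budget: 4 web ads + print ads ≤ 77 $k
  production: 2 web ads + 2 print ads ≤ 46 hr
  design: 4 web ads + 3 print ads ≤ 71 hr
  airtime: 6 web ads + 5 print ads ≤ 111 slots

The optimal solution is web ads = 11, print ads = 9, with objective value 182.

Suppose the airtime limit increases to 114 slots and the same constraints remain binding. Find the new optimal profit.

185

Check each constraint at x*: budget 53/77 (slack 24); production 40/46 (slack 6); design 71/71 (tight); airtime 111/111 (tight).
Slack constraints have shadow price 0 (complementary slackness).
Dual feasibility on the basic columns requires 4·y_design + 6·y_airtime = 10, 3·y_design + 5·y_airtime = 8.
This yields shadow prices y_design = 1, y_airtime = 1.
Δz = y_airtime·Δb = 1 × (3) = 3, so new z* = 182 + 3 = 185.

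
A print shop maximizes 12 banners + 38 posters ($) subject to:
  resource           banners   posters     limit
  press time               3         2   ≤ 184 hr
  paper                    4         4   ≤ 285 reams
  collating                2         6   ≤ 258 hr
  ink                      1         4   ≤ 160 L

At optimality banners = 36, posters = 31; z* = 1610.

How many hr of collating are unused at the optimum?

0

collating used = 2·36 + 6·31 = 258; slack = 258 − 258 = 0.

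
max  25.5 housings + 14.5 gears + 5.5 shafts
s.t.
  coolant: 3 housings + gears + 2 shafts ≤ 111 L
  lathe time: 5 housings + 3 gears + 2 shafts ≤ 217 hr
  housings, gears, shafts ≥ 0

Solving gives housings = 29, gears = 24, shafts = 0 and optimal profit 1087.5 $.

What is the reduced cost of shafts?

Check each constraint at x*: coolant 111/111 (tight); lathe time 217/217 (tight).
Dual feasibility on the basic columns requires 3·y_coolant + 5·y_lathe time = 25.5, 1·y_coolant + 3·y_lathe time = 14.5.
Solving: y_coolant = 1, y_lathe time = 4.5.
Reduced cost of shafts: c₃ − yᵀa₃ = 5.5 − (1·2 + 4.5·2) = 5.5 − 11 = -5.5.

-5.5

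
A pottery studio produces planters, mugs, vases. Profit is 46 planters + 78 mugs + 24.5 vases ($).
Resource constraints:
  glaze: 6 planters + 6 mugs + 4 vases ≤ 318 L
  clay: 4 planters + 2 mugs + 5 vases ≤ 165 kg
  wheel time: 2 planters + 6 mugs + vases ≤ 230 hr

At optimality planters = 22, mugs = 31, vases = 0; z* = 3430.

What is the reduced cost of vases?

Check each constraint at x*: glaze 318/318 (tight); clay 150/165 (slack 15); wheel time 230/230 (tight).
By complementary slackness, y = 0 for the non-binding constraint.
The binding rows give the dual system: 6·y_glaze + 2·y_wheel time = 46 and 6·y_glaze + 6·y_wheel time = 78.
→ y_glaze = 5 and y_wheel time = 8.
Reduced cost of vases: c₃ − yᵀa₃ = 24.5 − (5·4 + 8·1) = 24.5 − 28 = -3.5.

-3.5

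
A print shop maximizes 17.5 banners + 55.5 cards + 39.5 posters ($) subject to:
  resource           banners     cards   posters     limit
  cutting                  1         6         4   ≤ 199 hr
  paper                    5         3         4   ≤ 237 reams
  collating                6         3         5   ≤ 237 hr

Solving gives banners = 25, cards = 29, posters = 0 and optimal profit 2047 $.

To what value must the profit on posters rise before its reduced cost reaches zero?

Binding: cutting and collating. Non-binding: paper (25 unused).
Since paper is not tight, its dual is 0.
The binding rows give the dual system: 1·y_cutting + 6·y_collating = 17.5 and 6·y_cutting + 3·y_collating = 55.5.
→ y_cutting = 8.5 and y_collating = 1.5.
posters enters the basis when its profit ≥ yᵀa₃ = 8.5·4 + 1.5·5 = 41.5.

41.5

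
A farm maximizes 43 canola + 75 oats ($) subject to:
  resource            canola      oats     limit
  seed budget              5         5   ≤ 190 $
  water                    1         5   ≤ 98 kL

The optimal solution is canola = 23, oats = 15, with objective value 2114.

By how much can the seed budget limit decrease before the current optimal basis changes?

Binding constraints: seed budget, water. The basis is B = [[5,5],[1,5]] with det 20.
Per unit decrease in seed budget, x* moves by d = (-0.25, 0.05).
The basis stays optimal until canola reaches 0; allowable decrease = 92 $.

92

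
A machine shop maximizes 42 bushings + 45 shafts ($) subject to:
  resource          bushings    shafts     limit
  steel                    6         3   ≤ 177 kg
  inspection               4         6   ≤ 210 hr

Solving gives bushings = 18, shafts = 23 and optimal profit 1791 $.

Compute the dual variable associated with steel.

3

Both steel and inspection are binding at x*.
The binding rows give the dual system: 6·y_steel + 4·y_inspection = 42 and 3·y_steel + 6·y_inspection = 45.
This yields shadow prices y_steel = 3, y_inspection = 6.
Shadow price of steel = 3.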